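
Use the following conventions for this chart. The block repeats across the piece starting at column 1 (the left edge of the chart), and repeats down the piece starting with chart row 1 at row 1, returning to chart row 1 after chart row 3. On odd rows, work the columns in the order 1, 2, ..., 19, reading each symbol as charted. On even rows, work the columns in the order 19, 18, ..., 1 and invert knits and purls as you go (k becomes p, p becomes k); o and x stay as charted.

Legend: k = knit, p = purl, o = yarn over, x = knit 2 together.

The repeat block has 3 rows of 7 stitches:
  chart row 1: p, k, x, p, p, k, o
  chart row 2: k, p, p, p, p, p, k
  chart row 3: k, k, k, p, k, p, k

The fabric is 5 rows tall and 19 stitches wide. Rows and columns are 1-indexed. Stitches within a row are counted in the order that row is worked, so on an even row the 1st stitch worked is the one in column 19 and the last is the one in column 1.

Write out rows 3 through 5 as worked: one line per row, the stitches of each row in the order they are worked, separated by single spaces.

Result:
k k k p k p k k k k p k p k k k k p k
k k x p k o p k k x p k o p k k x p k
k p p p p p k k p p p p p k k p p p p

Derivation:
Row 3: chart row 3, RS - tile across columns 1-19 and work as-is.
Row 4: chart row 1, WS - tiled (columns 1-19): p k x p p k o p k x p p k o p k x p p; work from column 19 back to 1 with k<->p swapped.
Row 5: chart row 2, RS - tile across columns 1-19 and work as-is.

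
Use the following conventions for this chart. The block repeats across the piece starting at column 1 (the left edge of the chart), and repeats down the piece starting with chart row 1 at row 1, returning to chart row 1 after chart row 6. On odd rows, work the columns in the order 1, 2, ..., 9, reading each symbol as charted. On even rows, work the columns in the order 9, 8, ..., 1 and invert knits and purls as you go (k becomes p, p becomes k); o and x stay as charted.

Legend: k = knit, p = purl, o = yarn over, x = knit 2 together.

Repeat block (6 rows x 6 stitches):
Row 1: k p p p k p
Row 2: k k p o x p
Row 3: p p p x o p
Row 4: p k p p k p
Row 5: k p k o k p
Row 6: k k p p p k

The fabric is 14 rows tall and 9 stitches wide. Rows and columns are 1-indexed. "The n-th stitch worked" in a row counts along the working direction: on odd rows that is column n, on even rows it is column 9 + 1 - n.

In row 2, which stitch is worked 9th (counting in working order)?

For row 2: chart row = ((2-1) mod 6) + 1 = 2; this is a WS (even) row.
Chart row 2 tiled across columns 1-9: k k p o x p k k p
Wrong side: read the tiled row from column 9 down to 1 and exchange k with p (leave o, x).
Row 2 as worked: k p p k x o k p p
Counting 9 along the worked row gives p.

Stitch:
p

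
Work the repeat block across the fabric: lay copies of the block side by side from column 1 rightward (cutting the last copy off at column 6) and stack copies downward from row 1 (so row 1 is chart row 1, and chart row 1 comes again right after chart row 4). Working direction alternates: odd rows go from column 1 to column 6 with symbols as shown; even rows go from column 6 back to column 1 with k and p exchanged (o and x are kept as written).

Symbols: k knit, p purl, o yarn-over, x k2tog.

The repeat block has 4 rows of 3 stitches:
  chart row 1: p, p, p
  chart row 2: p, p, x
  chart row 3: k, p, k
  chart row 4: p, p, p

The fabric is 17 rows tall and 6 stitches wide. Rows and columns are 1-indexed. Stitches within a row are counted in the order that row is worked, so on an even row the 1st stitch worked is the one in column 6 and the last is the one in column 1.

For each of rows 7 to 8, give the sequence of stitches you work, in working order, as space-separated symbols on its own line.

Result:
k p k k p k
k k k k k k

Derivation:
Row 7: chart row 3, RS - tile across columns 1-6 and work as-is.
Row 8: chart row 4, WS - tiled (columns 1-6): p p p p p p; work from column 6 back to 1 with k<->p swapped.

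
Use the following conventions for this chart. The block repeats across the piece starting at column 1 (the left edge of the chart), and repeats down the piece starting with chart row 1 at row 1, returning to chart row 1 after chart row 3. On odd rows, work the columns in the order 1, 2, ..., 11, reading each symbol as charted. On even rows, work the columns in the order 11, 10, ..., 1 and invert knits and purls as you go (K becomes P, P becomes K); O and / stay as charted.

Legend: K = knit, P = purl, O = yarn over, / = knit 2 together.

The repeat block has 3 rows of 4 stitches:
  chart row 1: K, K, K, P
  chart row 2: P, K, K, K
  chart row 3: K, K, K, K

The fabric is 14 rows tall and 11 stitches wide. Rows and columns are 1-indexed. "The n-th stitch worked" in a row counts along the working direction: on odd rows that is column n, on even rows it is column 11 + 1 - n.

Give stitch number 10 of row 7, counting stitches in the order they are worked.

Result:
K

Derivation:
Row 7 uses chart row ((7-1) mod 3)+1 = 1. Row 7 is odd, so RS.
Chart row 1 tiled across columns 1-11: K K K P K K K P K K K
Right side: take the tiled row as-is (worked left to right from column 1).
Stitch 10 in working order -> K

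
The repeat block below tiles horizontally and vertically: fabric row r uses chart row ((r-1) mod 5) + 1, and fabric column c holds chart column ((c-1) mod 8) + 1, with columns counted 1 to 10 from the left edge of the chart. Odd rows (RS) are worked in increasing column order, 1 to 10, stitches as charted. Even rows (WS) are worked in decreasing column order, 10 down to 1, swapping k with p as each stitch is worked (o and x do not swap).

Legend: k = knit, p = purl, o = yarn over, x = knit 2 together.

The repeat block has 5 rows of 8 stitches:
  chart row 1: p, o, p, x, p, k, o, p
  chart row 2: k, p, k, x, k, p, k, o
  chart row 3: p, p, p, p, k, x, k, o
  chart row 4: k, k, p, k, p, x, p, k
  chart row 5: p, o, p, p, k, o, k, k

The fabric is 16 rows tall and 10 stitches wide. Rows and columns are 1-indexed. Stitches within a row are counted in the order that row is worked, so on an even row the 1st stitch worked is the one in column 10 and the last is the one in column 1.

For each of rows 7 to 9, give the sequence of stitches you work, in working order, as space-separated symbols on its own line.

Rows as worked:
k p k x k p k o k p
k k o p x p k k k k
k k p k p x p k k k

Derivation:
Row 7: chart row 2, RS - tile across columns 1-10 and work as-is.
Row 8: chart row 3, WS - tiled (columns 1-10): p p p p k x k o p p; work from column 10 back to 1 with k<->p swapped.
Row 9: chart row 4, RS - tile across columns 1-10 and work as-is.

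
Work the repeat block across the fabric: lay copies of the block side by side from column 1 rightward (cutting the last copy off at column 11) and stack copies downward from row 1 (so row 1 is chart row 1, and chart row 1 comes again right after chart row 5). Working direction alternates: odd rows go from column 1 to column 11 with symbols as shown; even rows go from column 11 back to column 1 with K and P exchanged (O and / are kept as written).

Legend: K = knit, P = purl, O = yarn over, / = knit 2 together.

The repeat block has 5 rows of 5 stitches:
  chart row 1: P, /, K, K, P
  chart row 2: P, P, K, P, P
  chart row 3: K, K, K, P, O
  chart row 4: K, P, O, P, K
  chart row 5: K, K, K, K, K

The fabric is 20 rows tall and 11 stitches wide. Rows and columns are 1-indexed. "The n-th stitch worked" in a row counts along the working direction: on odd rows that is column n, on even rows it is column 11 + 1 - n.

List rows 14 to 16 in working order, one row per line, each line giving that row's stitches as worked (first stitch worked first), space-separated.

Row 14: chart row 4, WS - tiled (columns 1-11): K P O P K K P O P K K; work from column 11 back to 1 with K<->P swapped.
Row 15: chart row 5, RS - tile across columns 1-11 and work as-is.
Row 16: chart row 1, WS - tiled (columns 1-11): P / K K P P / K K P P; work from column 11 back to 1 with K<->P swapped.

Rows as worked:
P P K O K P P K O K P
K K K K K K K K K K K
K K P P / K K P P / K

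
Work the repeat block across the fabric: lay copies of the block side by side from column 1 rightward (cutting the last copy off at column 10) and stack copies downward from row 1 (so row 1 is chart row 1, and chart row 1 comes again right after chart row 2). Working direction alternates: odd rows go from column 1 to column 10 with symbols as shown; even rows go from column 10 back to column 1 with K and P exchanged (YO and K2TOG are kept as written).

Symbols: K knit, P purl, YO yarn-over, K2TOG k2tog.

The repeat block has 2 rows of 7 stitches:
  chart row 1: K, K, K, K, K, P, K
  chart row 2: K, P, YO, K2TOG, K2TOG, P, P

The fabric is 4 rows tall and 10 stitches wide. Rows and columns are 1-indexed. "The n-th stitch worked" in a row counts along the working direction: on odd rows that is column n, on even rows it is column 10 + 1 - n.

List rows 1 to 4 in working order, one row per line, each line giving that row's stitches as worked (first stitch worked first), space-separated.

Row 1: chart row 1, RS - tile across columns 1-10 and work as-is.
Row 2: chart row 2, WS - tiled (columns 1-10): K P YO K2TOG K2TOG P P K P YO; work from column 10 back to 1 with K<->P swapped.
Row 3: chart row 1, RS - tile across columns 1-10 and work as-is.
Row 4: chart row 2, WS - tiled (columns 1-10): K P YO K2TOG K2TOG P P K P YO; work from column 10 back to 1 with K<->P swapped.

Result:
K K K K K P K K K K
YO K P K K K2TOG K2TOG YO K P
K K K K K P K K K K
YO K P K K K2TOG K2TOG YO K P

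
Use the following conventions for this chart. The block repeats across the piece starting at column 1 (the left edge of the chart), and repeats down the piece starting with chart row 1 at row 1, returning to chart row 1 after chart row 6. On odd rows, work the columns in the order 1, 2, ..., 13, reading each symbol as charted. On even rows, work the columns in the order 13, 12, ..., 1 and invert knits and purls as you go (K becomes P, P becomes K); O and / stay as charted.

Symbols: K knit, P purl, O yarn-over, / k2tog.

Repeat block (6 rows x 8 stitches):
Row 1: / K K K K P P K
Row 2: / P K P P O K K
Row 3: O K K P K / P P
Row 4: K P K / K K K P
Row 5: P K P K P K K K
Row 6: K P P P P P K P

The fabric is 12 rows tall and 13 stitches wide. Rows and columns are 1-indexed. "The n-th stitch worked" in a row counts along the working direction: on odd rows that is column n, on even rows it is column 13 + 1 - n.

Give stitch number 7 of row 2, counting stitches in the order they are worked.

Result:
P

Derivation:
Row 2 uses chart row ((2-1) mod 6)+1 = 2. Row 2 is even, so WS.
Chart row 2 tiled across columns 1-13: / P K P P O K K / P K P P
WS row: flip the tiled sequence (start at column 13) and apply K<->P; O and / stay.
Row 2 as worked: K K P K / P P O K K P K /
The 7th stitch worked is P.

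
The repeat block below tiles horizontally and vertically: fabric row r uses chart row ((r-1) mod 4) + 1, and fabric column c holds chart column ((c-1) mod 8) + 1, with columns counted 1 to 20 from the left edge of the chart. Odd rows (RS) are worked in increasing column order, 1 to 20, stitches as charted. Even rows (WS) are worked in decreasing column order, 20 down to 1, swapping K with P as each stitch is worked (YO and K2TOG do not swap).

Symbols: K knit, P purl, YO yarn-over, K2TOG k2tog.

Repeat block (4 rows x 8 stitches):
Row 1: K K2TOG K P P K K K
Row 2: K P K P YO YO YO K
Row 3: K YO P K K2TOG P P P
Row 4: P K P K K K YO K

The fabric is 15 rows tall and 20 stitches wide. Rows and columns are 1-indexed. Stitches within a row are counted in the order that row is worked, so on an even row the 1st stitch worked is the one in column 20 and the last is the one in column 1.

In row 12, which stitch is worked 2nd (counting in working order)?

Stitch:
K

Derivation:
Row 12: (12-1) mod 4 = 3, so use chart row 4. Even row -> WS.
Chart row 4 tiled across columns 1-20: P K P K K K YO K P K P K K K YO K P K P K
WS row: flip the tiled sequence (start at column 20) and apply K<->P; YO and K2TOG stay.
Row 12 as worked: P K P K P YO P P P K P K P YO P P P K P K
The 2nd stitch worked is K.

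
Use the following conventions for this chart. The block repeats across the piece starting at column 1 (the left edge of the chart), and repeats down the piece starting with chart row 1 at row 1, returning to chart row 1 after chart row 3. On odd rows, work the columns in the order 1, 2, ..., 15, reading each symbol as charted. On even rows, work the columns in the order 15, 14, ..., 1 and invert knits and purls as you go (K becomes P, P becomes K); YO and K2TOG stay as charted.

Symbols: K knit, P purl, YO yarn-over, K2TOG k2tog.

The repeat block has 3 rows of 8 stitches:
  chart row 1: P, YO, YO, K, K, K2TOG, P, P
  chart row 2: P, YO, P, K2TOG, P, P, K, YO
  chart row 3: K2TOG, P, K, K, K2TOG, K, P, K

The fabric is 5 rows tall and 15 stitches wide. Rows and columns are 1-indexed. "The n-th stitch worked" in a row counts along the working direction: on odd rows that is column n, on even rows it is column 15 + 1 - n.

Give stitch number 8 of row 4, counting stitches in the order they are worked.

Stitch:
K

Derivation:
For row 4: chart row = ((4-1) mod 3) + 1 = 1; this is a WS (even) row.
Chart row 1 tiled across columns 1-15: P YO YO K K K2TOG P P P YO YO K K K2TOG P
Wrong side: read the tiled row from column 15 down to 1 and exchange K with P (leave YO, K2TOG).
Row 4 as worked: K K2TOG P P YO YO K K K K2TOG P P YO YO K
The 8th stitch worked is K.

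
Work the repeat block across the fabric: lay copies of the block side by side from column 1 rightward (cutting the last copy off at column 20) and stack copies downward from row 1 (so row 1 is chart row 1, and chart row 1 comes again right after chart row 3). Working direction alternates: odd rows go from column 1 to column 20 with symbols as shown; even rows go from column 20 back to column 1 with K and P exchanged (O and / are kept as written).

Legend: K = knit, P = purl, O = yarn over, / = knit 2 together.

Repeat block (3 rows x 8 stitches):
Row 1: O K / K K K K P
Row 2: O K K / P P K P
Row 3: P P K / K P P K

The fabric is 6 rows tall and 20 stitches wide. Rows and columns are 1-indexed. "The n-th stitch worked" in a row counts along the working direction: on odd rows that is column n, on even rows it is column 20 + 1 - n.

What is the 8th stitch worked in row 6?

Row 6 uses chart row ((6-1) mod 3)+1 = 3. Row 6 is even, so WS.
Chart row 3 tiled across columns 1-20: P P K / K P P K P P K / K P P K P P K /
Wrong side: read the tiled row from column 20 down to 1 and exchange K with P (leave O, /).
Row 6 as worked: / P K K P K K P / P K K P K K P / P K K
Counting 8 along the worked row gives P.

Stitch:
P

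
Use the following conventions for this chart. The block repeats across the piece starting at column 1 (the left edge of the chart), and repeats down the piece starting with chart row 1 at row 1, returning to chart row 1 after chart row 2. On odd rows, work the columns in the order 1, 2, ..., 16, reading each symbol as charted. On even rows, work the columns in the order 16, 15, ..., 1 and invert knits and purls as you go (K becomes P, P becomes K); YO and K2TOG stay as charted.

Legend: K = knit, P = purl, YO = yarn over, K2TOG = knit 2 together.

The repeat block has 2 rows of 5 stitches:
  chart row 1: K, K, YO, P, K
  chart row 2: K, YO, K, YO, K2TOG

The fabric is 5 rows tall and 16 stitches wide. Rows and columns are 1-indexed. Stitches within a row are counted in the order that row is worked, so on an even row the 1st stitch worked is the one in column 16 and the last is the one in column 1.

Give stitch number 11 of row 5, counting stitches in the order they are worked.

Stitch:
K

Derivation:
Row 5: (5-1) mod 2 = 0, so use chart row 1. Odd row -> RS.
Chart row 1 tiled across columns 1-16: K K YO P K K K YO P K K K YO P K K
Right side: take the tiled row as-is (worked left to right from column 1).
The 11th stitch worked is K.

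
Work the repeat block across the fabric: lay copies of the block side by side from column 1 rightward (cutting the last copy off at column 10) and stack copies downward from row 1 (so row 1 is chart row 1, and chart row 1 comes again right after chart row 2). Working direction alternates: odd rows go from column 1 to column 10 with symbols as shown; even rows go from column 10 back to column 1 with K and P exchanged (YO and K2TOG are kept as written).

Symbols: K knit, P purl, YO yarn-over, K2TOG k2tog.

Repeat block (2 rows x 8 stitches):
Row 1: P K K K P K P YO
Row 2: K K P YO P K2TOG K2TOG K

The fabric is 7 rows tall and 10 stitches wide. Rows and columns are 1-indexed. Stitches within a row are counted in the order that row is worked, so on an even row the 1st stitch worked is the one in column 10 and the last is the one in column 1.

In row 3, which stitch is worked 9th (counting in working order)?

Result:
P

Derivation:
Row 3: (3-1) mod 2 = 0, so use chart row 1. Odd row -> RS.
Chart row 1 tiled across columns 1-10: P K K K P K P YO P K
Right side: take the tiled row as-is (worked left to right from column 1).
Stitch 9 in working order -> P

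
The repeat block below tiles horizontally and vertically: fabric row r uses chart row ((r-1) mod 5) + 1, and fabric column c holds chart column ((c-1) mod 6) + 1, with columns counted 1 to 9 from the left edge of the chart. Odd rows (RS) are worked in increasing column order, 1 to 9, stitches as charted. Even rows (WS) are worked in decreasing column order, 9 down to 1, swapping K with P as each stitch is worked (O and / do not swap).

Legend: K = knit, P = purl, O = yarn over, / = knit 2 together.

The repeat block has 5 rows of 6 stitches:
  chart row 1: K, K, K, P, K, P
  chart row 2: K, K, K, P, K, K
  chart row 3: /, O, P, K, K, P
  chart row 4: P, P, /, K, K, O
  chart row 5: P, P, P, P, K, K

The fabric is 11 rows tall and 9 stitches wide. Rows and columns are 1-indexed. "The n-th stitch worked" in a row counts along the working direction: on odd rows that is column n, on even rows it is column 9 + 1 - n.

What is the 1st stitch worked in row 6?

Result:
P

Derivation:
For row 6: chart row = ((6-1) mod 5) + 1 = 1; this is a WS (even) row.
Chart row 1 tiled across columns 1-9: K K K P K P K K K
WS: work from column 9 back to column 1 (reverse the tiled row), swapping K<->P (O and / unchanged).
Row 6 as worked: P P P K P K P P P
The 1st stitch worked is P.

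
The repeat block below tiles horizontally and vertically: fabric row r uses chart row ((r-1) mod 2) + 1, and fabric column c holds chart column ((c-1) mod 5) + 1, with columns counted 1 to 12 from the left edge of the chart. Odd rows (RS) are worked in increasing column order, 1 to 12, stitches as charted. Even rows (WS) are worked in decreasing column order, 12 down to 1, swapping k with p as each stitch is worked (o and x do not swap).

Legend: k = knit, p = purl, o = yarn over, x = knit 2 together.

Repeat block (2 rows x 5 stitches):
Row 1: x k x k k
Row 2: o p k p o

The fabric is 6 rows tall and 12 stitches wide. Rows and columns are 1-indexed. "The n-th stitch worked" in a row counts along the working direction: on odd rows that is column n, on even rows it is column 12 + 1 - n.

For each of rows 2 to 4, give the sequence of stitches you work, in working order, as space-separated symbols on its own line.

Row 2: chart row 2, WS - tiled (columns 1-12): o p k p o o p k p o o p; work from column 12 back to 1 with k<->p swapped.
Row 3: chart row 1, RS - tile across columns 1-12 and work as-is.
Row 4: chart row 2, WS - tiled (columns 1-12): o p k p o o p k p o o p; work from column 12 back to 1 with k<->p swapped.

Rows as worked:
k o o k p k o o k p k o
x k x k k x k x k k x k
k o o k p k o o k p k o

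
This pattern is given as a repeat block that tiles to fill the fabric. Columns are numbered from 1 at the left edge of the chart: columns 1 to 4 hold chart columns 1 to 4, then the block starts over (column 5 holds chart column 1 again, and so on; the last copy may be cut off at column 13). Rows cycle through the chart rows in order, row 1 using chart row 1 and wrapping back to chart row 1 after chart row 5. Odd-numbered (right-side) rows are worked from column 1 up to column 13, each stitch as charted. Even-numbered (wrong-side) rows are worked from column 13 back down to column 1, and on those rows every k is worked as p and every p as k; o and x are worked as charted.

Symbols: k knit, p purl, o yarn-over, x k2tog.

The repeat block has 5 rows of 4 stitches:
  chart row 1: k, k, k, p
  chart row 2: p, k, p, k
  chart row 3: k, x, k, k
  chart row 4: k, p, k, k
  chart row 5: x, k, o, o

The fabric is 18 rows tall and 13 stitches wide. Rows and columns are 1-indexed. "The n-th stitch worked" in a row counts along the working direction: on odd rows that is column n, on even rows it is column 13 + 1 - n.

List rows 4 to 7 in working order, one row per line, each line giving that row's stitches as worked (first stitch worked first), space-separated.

Rows as worked:
p p p k p p p k p p p k p
x k o o x k o o x k o o x
p k p p p k p p p k p p p
p k p k p k p k p k p k p

Derivation:
Row 4: chart row 4, WS - tiled (columns 1-13): k p k k k p k k k p k k k; work from column 13 back to 1 with k<->p swapped.
Row 5: chart row 5, RS - tile across columns 1-13 and work as-is.
Row 6: chart row 1, WS - tiled (columns 1-13): k k k p k k k p k k k p k; work from column 13 back to 1 with k<->p swapped.
Row 7: chart row 2, RS - tile across columns 1-13 and work as-is.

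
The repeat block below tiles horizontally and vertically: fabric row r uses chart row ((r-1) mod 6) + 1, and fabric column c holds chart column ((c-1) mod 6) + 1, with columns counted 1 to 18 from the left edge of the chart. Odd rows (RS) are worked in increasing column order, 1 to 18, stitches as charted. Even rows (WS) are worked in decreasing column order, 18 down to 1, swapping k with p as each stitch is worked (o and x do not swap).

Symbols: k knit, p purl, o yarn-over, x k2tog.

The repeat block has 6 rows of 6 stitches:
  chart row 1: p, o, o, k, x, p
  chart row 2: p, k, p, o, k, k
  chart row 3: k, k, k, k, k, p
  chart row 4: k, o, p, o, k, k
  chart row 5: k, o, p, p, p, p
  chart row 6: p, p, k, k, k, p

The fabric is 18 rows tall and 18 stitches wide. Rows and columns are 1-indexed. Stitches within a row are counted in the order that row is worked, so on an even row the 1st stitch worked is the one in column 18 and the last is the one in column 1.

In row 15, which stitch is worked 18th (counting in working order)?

Row 15: (15-1) mod 6 = 2, so use chart row 3. Odd row -> RS.
Chart row 3 tiled across columns 1-18: k k k k k p k k k k k p k k k k k p
RS: work column 1 to column 18, symbols as charted — the tiled row is the row as worked.
The 18th stitch worked is p.

== STITCH ==
p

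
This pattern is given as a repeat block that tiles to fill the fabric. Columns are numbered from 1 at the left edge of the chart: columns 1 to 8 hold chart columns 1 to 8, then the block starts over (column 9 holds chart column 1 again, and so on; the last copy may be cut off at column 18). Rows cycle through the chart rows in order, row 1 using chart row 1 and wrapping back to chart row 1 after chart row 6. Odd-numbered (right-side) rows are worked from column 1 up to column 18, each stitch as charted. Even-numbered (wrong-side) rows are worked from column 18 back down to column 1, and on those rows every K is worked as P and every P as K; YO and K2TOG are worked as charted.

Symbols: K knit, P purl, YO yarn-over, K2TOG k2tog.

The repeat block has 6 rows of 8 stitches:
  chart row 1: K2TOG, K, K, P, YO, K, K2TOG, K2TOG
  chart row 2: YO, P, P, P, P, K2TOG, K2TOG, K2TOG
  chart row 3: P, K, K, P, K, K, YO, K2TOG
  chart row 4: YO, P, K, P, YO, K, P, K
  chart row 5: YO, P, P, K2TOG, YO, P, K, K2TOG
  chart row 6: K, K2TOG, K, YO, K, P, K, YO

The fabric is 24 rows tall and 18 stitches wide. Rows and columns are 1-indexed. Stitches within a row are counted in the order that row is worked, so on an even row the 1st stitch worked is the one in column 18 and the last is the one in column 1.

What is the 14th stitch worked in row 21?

Row 21: (21-1) mod 6 = 2, so use chart row 3. Odd row -> RS.
Chart row 3 tiled across columns 1-18: P K K P K K YO K2TOG P K K P K K YO K2TOG P K
Right side: take the tiled row as-is (worked left to right from column 1).
Counting 14 along the worked row gives K.

Result:
K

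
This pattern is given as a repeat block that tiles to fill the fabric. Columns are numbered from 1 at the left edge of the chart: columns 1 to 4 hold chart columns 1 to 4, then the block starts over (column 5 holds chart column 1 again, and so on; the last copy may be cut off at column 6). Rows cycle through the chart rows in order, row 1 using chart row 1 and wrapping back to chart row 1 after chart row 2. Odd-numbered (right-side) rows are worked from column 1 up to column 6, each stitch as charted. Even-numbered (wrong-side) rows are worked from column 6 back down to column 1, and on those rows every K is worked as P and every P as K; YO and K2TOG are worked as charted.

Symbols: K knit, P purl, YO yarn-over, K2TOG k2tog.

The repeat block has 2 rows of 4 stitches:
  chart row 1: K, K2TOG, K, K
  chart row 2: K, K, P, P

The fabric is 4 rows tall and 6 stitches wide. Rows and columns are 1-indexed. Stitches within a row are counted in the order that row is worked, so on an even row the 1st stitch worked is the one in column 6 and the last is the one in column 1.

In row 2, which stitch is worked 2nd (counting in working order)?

Row 2: (2-1) mod 2 = 1, so use chart row 2. Even row -> WS.
Chart row 2 tiled across columns 1-6: K K P P K K
WS: work from column 6 back to column 1 (reverse the tiled row), swapping K<->P (YO and K2TOG unchanged).
Row 2 as worked: P P K K P P
The 2nd stitch worked is P.

== STITCH ==
P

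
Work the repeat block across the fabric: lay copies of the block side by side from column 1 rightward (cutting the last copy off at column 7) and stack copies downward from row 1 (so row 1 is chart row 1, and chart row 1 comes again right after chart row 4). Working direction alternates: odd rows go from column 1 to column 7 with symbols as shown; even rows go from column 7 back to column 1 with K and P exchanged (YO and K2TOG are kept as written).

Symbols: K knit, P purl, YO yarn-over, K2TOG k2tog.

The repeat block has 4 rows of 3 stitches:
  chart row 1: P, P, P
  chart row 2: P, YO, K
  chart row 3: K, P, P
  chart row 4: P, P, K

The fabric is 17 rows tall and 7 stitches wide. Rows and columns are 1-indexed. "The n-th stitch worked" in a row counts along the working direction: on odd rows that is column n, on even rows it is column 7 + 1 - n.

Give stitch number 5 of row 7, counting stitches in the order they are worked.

Row 7: (7-1) mod 4 = 2, so use chart row 3. Odd row -> RS.
Chart row 3 tiled across columns 1-7: K P P K P P K
RS row: no reversal, no swap; stitch n worked = column n.
The 5th stitch worked is P.

== STITCH ==
P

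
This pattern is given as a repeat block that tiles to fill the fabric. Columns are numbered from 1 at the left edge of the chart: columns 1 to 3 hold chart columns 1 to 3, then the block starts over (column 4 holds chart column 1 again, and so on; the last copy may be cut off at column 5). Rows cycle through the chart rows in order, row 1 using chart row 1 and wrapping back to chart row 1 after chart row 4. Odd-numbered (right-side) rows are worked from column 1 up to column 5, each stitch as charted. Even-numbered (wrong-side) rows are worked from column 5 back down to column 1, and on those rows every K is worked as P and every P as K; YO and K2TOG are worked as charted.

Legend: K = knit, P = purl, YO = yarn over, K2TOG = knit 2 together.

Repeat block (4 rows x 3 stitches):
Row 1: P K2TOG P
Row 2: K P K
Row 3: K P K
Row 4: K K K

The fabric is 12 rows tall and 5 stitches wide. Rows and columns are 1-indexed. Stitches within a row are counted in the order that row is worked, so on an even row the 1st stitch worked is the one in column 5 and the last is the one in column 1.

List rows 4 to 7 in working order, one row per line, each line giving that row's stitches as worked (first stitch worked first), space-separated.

Rows as worked:
P P P P P
P K2TOG P P K2TOG
K P P K P
K P K K P

Derivation:
Row 4: chart row 4, WS - tiled (columns 1-5): K K K K K; work from column 5 back to 1 with K<->P swapped.
Row 5: chart row 1, RS - tile across columns 1-5 and work as-is.
Row 6: chart row 2, WS - tiled (columns 1-5): K P K K P; work from column 5 back to 1 with K<->P swapped.
Row 7: chart row 3, RS - tile across columns 1-5 and work as-is.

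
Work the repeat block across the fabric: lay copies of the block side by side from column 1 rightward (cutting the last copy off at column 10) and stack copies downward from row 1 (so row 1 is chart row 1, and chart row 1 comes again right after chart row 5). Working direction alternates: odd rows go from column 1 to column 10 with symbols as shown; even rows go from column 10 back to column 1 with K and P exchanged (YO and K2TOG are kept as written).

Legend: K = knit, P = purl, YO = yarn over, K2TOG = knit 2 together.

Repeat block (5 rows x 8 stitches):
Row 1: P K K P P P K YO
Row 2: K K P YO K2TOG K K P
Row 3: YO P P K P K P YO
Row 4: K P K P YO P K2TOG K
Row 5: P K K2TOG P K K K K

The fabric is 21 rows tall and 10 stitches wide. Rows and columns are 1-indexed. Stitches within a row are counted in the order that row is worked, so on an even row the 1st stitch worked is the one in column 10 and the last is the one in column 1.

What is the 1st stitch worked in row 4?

Result:
K

Derivation:
Row 4: (4-1) mod 5 = 3, so use chart row 4. Even row -> WS.
Chart row 4 tiled across columns 1-10: K P K P YO P K2TOG K K P
WS: work from column 10 back to column 1 (reverse the tiled row), swapping K<->P (YO and K2TOG unchanged).
Row 4 as worked: K P P K2TOG K YO K P K P
Counting 1 along the worked row gives K.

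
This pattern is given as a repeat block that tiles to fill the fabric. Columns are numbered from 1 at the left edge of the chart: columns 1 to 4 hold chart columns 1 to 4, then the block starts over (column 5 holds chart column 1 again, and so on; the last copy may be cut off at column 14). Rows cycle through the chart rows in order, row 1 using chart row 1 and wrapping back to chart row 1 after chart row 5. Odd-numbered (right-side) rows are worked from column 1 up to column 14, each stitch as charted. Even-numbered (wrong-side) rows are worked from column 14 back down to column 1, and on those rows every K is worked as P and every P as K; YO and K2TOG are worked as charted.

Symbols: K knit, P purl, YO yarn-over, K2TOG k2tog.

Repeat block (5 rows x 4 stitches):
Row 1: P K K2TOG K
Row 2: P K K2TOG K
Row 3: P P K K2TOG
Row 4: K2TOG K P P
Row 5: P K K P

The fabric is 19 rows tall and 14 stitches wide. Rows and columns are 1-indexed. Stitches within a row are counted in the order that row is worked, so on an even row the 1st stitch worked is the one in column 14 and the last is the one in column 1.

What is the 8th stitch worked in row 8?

Row 8: (8-1) mod 5 = 2, so use chart row 3. Even row -> WS.
Chart row 3 tiled across columns 1-14: P P K K2TOG P P K K2TOG P P K K2TOG P P
Wrong side: read the tiled row from column 14 down to 1 and exchange K with P (leave YO, K2TOG).
Row 8 as worked: K K K2TOG P K K K2TOG P K K K2TOG P K K
Stitch 8 in working order -> P

== STITCH ==
P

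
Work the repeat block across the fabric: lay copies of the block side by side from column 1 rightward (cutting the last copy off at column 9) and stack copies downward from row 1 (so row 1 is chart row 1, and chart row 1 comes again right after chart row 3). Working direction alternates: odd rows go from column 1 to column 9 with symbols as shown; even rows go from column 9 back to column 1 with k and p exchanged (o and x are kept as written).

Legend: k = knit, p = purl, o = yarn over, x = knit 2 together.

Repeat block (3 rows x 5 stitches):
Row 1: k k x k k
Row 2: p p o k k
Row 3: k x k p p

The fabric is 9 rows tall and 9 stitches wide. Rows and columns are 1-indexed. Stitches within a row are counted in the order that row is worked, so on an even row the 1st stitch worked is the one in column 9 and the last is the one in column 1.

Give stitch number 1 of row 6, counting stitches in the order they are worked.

Row 6 uses chart row ((6-1) mod 3)+1 = 3. Row 6 is even, so WS.
Chart row 3 tiled across columns 1-9: k x k p p k x k p
WS: work from column 9 back to column 1 (reverse the tiled row), swapping k<->p (o and x unchanged).
Row 6 as worked: k p x p k k p x p
Counting 1 along the worked row gives k.

Result:
k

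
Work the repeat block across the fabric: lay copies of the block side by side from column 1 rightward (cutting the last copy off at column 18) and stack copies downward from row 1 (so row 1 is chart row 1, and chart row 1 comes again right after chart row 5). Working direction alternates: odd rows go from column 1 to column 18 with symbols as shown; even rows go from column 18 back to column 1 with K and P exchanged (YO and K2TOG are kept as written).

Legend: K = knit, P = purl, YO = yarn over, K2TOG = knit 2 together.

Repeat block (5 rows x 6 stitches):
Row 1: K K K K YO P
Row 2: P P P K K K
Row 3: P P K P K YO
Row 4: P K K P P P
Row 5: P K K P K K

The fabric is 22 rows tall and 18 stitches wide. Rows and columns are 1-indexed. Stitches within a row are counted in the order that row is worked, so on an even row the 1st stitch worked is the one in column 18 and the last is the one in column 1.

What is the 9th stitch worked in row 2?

Result:
P

Derivation:
Row 2: (2-1) mod 5 = 1, so use chart row 2. Even row -> WS.
Chart row 2 tiled across columns 1-18: P P P K K K P P P K K K P P P K K K
Wrong side: read the tiled row from column 18 down to 1 and exchange K with P (leave YO, K2TOG).
Row 2 as worked: P P P K K K P P P K K K P P P K K K
The 9th stitch worked is P.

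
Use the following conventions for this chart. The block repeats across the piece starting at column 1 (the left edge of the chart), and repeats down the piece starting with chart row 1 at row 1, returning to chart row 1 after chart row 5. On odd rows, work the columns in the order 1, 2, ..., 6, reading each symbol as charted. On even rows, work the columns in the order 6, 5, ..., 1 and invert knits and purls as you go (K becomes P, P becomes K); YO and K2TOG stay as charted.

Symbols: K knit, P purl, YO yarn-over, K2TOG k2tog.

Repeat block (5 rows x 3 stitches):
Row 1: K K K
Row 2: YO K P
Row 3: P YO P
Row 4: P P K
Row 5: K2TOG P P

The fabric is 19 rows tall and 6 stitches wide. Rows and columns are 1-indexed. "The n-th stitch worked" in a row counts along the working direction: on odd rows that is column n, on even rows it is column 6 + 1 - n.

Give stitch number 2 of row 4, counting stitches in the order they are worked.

For row 4: chart row = ((4-1) mod 5) + 1 = 4; this is a WS (even) row.
Chart row 4 tiled across columns 1-6: P P K P P K
WS: work from column 6 back to column 1 (reverse the tiled row), swapping K<->P (YO and K2TOG unchanged).
Row 4 as worked: P K K P K K
The 2nd stitch worked is K.

Result:
K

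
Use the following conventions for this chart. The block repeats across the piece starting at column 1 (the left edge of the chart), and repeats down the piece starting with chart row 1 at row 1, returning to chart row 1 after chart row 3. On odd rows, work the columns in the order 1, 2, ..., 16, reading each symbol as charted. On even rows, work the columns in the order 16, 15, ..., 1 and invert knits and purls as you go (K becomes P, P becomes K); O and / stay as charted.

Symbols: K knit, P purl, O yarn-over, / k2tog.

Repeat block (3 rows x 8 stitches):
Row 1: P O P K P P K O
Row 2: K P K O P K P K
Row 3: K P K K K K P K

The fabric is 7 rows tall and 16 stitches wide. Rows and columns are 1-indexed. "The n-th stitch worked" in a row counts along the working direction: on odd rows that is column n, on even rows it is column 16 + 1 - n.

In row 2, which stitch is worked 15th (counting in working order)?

Row 2: (2-1) mod 3 = 1, so use chart row 2. Even row -> WS.
Chart row 2 tiled across columns 1-16: K P K O P K P K K P K O P K P K
Wrong side: read the tiled row from column 16 down to 1 and exchange K with P (leave O, /).
Row 2 as worked: P K P K O P K P P K P K O P K P
Stitch 15 in working order -> K

Result:
K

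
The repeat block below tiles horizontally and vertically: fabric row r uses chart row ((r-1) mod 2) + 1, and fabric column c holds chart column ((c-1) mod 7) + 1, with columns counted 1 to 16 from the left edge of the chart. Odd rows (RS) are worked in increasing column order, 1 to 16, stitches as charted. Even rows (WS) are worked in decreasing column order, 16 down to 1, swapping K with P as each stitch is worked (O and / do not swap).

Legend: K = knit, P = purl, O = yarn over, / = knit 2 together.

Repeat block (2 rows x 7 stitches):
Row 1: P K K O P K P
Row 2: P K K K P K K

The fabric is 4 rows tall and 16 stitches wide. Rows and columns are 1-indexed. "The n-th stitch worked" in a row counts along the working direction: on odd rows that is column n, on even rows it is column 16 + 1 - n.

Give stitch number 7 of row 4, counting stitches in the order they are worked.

Row 4: (4-1) mod 2 = 1, so use chart row 2. Even row -> WS.
Chart row 2 tiled across columns 1-16: P K K K P K K P K K K P K K P K
WS row: flip the tiled sequence (start at column 16) and apply K<->P; O and / stay.
Row 4 as worked: P K P P K P P P K P P K P P P K
The 7th stitch worked is P.

Stitch:
P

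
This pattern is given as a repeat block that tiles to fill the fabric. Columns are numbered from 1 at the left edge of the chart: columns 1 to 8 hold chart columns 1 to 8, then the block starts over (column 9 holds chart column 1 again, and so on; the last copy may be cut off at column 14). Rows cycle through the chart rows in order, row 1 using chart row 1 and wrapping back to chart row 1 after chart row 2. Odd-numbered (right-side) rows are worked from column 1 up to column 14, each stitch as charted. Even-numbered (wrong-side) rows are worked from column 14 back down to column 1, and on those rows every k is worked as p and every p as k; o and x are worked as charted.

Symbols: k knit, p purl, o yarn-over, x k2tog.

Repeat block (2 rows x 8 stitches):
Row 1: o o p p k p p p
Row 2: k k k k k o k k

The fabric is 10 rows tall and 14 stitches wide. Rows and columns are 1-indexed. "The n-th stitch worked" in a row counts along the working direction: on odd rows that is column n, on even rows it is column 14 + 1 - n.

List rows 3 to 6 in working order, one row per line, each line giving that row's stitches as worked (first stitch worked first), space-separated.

Rows as worked:
o o p p k p p p o o p p k p
o p p p p p p p o p p p p p
o o p p k p p p o o p p k p
o p p p p p p p o p p p p p

Derivation:
Row 3: chart row 1, RS - tile across columns 1-14 and work as-is.
Row 4: chart row 2, WS - tiled (columns 1-14): k k k k k o k k k k k k k o; work from column 14 back to 1 with k<->p swapped.
Row 5: chart row 1, RS - tile across columns 1-14 and work as-is.
Row 6: chart row 2, WS - tiled (columns 1-14): k k k k k o k k k k k k k o; work from column 14 back to 1 with k<->p swapped.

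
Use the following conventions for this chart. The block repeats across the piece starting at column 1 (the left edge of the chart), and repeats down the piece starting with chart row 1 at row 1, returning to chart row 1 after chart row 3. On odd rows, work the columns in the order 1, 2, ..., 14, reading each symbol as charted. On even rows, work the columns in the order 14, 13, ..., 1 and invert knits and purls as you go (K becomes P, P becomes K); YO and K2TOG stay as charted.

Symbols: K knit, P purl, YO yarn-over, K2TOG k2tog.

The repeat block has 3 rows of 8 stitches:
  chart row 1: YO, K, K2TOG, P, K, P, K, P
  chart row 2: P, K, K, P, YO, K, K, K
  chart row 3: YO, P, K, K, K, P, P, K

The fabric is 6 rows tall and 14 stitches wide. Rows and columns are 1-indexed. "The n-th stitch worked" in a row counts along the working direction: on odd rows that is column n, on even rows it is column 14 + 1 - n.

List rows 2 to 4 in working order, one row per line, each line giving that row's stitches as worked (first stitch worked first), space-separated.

Result:
P YO K P P K P P P YO K P P K
YO P K K K P P K YO P K K K P
K P K K2TOG P YO K P K P K K2TOG P YO

Derivation:
Row 2: chart row 2, WS - tiled (columns 1-14): P K K P YO K K K P K K P YO K; work from column 14 back to 1 with K<->P swapped.
Row 3: chart row 3, RS - tile across columns 1-14 and work as-is.
Row 4: chart row 1, WS - tiled (columns 1-14): YO K K2TOG P K P K P YO K K2TOG P K P; work from column 14 back to 1 with K<->P swapped.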